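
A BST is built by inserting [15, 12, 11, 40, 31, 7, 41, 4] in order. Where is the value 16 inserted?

Starting tree (level order): [15, 12, 40, 11, None, 31, 41, 7, None, None, None, None, None, 4]
Insertion path: 15 -> 40 -> 31
Result: insert 16 as left child of 31
Final tree (level order): [15, 12, 40, 11, None, 31, 41, 7, None, 16, None, None, None, 4]


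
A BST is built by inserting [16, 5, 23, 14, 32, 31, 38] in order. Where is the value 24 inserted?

Starting tree (level order): [16, 5, 23, None, 14, None, 32, None, None, 31, 38]
Insertion path: 16 -> 23 -> 32 -> 31
Result: insert 24 as left child of 31
Final tree (level order): [16, 5, 23, None, 14, None, 32, None, None, 31, 38, 24]


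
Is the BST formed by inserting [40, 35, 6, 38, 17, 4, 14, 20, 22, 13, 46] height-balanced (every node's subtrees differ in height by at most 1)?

Tree (level-order array): [40, 35, 46, 6, 38, None, None, 4, 17, None, None, None, None, 14, 20, 13, None, None, 22]
Definition: a tree is height-balanced if, at every node, |h(left) - h(right)| <= 1 (empty subtree has height -1).
Bottom-up per-node check:
  node 4: h_left=-1, h_right=-1, diff=0 [OK], height=0
  node 13: h_left=-1, h_right=-1, diff=0 [OK], height=0
  node 14: h_left=0, h_right=-1, diff=1 [OK], height=1
  node 22: h_left=-1, h_right=-1, diff=0 [OK], height=0
  node 20: h_left=-1, h_right=0, diff=1 [OK], height=1
  node 17: h_left=1, h_right=1, diff=0 [OK], height=2
  node 6: h_left=0, h_right=2, diff=2 [FAIL (|0-2|=2 > 1)], height=3
  node 38: h_left=-1, h_right=-1, diff=0 [OK], height=0
  node 35: h_left=3, h_right=0, diff=3 [FAIL (|3-0|=3 > 1)], height=4
  node 46: h_left=-1, h_right=-1, diff=0 [OK], height=0
  node 40: h_left=4, h_right=0, diff=4 [FAIL (|4-0|=4 > 1)], height=5
Node 6 violates the condition: |0 - 2| = 2 > 1.
Result: Not balanced


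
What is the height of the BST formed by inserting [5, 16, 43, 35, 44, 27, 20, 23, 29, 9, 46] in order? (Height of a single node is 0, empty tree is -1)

Insertion order: [5, 16, 43, 35, 44, 27, 20, 23, 29, 9, 46]
Tree (level-order array): [5, None, 16, 9, 43, None, None, 35, 44, 27, None, None, 46, 20, 29, None, None, None, 23]
Compute height bottom-up (empty subtree = -1):
  height(9) = 1 + max(-1, -1) = 0
  height(23) = 1 + max(-1, -1) = 0
  height(20) = 1 + max(-1, 0) = 1
  height(29) = 1 + max(-1, -1) = 0
  height(27) = 1 + max(1, 0) = 2
  height(35) = 1 + max(2, -1) = 3
  height(46) = 1 + max(-1, -1) = 0
  height(44) = 1 + max(-1, 0) = 1
  height(43) = 1 + max(3, 1) = 4
  height(16) = 1 + max(0, 4) = 5
  height(5) = 1 + max(-1, 5) = 6
Height = 6


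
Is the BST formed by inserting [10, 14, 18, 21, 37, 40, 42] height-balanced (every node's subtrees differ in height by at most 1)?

Tree (level-order array): [10, None, 14, None, 18, None, 21, None, 37, None, 40, None, 42]
Definition: a tree is height-balanced if, at every node, |h(left) - h(right)| <= 1 (empty subtree has height -1).
Bottom-up per-node check:
  node 42: h_left=-1, h_right=-1, diff=0 [OK], height=0
  node 40: h_left=-1, h_right=0, diff=1 [OK], height=1
  node 37: h_left=-1, h_right=1, diff=2 [FAIL (|-1-1|=2 > 1)], height=2
  node 21: h_left=-1, h_right=2, diff=3 [FAIL (|-1-2|=3 > 1)], height=3
  node 18: h_left=-1, h_right=3, diff=4 [FAIL (|-1-3|=4 > 1)], height=4
  node 14: h_left=-1, h_right=4, diff=5 [FAIL (|-1-4|=5 > 1)], height=5
  node 10: h_left=-1, h_right=5, diff=6 [FAIL (|-1-5|=6 > 1)], height=6
Node 37 violates the condition: |-1 - 1| = 2 > 1.
Result: Not balanced


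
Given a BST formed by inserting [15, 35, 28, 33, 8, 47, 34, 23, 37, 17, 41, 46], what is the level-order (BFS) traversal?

Tree insertion order: [15, 35, 28, 33, 8, 47, 34, 23, 37, 17, 41, 46]
Tree (level-order array): [15, 8, 35, None, None, 28, 47, 23, 33, 37, None, 17, None, None, 34, None, 41, None, None, None, None, None, 46]
BFS from the root, enqueuing left then right child of each popped node:
  queue [15] -> pop 15, enqueue [8, 35], visited so far: [15]
  queue [8, 35] -> pop 8, enqueue [none], visited so far: [15, 8]
  queue [35] -> pop 35, enqueue [28, 47], visited so far: [15, 8, 35]
  queue [28, 47] -> pop 28, enqueue [23, 33], visited so far: [15, 8, 35, 28]
  queue [47, 23, 33] -> pop 47, enqueue [37], visited so far: [15, 8, 35, 28, 47]
  queue [23, 33, 37] -> pop 23, enqueue [17], visited so far: [15, 8, 35, 28, 47, 23]
  queue [33, 37, 17] -> pop 33, enqueue [34], visited so far: [15, 8, 35, 28, 47, 23, 33]
  queue [37, 17, 34] -> pop 37, enqueue [41], visited so far: [15, 8, 35, 28, 47, 23, 33, 37]
  queue [17, 34, 41] -> pop 17, enqueue [none], visited so far: [15, 8, 35, 28, 47, 23, 33, 37, 17]
  queue [34, 41] -> pop 34, enqueue [none], visited so far: [15, 8, 35, 28, 47, 23, 33, 37, 17, 34]
  queue [41] -> pop 41, enqueue [46], visited so far: [15, 8, 35, 28, 47, 23, 33, 37, 17, 34, 41]
  queue [46] -> pop 46, enqueue [none], visited so far: [15, 8, 35, 28, 47, 23, 33, 37, 17, 34, 41, 46]
Result: [15, 8, 35, 28, 47, 23, 33, 37, 17, 34, 41, 46]


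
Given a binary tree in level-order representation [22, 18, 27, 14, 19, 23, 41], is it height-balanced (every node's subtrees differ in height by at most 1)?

Tree (level-order array): [22, 18, 27, 14, 19, 23, 41]
Definition: a tree is height-balanced if, at every node, |h(left) - h(right)| <= 1 (empty subtree has height -1).
Bottom-up per-node check:
  node 14: h_left=-1, h_right=-1, diff=0 [OK], height=0
  node 19: h_left=-1, h_right=-1, diff=0 [OK], height=0
  node 18: h_left=0, h_right=0, diff=0 [OK], height=1
  node 23: h_left=-1, h_right=-1, diff=0 [OK], height=0
  node 41: h_left=-1, h_right=-1, diff=0 [OK], height=0
  node 27: h_left=0, h_right=0, diff=0 [OK], height=1
  node 22: h_left=1, h_right=1, diff=0 [OK], height=2
All nodes satisfy the balance condition.
Result: Balanced


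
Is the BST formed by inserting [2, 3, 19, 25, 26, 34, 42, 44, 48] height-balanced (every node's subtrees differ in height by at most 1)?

Tree (level-order array): [2, None, 3, None, 19, None, 25, None, 26, None, 34, None, 42, None, 44, None, 48]
Definition: a tree is height-balanced if, at every node, |h(left) - h(right)| <= 1 (empty subtree has height -1).
Bottom-up per-node check:
  node 48: h_left=-1, h_right=-1, diff=0 [OK], height=0
  node 44: h_left=-1, h_right=0, diff=1 [OK], height=1
  node 42: h_left=-1, h_right=1, diff=2 [FAIL (|-1-1|=2 > 1)], height=2
  node 34: h_left=-1, h_right=2, diff=3 [FAIL (|-1-2|=3 > 1)], height=3
  node 26: h_left=-1, h_right=3, diff=4 [FAIL (|-1-3|=4 > 1)], height=4
  node 25: h_left=-1, h_right=4, diff=5 [FAIL (|-1-4|=5 > 1)], height=5
  node 19: h_left=-1, h_right=5, diff=6 [FAIL (|-1-5|=6 > 1)], height=6
  node 3: h_left=-1, h_right=6, diff=7 [FAIL (|-1-6|=7 > 1)], height=7
  node 2: h_left=-1, h_right=7, diff=8 [FAIL (|-1-7|=8 > 1)], height=8
Node 42 violates the condition: |-1 - 1| = 2 > 1.
Result: Not balanced


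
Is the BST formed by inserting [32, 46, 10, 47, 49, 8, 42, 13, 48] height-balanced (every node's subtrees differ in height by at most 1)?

Tree (level-order array): [32, 10, 46, 8, 13, 42, 47, None, None, None, None, None, None, None, 49, 48]
Definition: a tree is height-balanced if, at every node, |h(left) - h(right)| <= 1 (empty subtree has height -1).
Bottom-up per-node check:
  node 8: h_left=-1, h_right=-1, diff=0 [OK], height=0
  node 13: h_left=-1, h_right=-1, diff=0 [OK], height=0
  node 10: h_left=0, h_right=0, diff=0 [OK], height=1
  node 42: h_left=-1, h_right=-1, diff=0 [OK], height=0
  node 48: h_left=-1, h_right=-1, diff=0 [OK], height=0
  node 49: h_left=0, h_right=-1, diff=1 [OK], height=1
  node 47: h_left=-1, h_right=1, diff=2 [FAIL (|-1-1|=2 > 1)], height=2
  node 46: h_left=0, h_right=2, diff=2 [FAIL (|0-2|=2 > 1)], height=3
  node 32: h_left=1, h_right=3, diff=2 [FAIL (|1-3|=2 > 1)], height=4
Node 47 violates the condition: |-1 - 1| = 2 > 1.
Result: Not balanced


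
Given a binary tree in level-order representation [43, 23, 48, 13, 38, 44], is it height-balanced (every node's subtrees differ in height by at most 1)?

Tree (level-order array): [43, 23, 48, 13, 38, 44]
Definition: a tree is height-balanced if, at every node, |h(left) - h(right)| <= 1 (empty subtree has height -1).
Bottom-up per-node check:
  node 13: h_left=-1, h_right=-1, diff=0 [OK], height=0
  node 38: h_left=-1, h_right=-1, diff=0 [OK], height=0
  node 23: h_left=0, h_right=0, diff=0 [OK], height=1
  node 44: h_left=-1, h_right=-1, diff=0 [OK], height=0
  node 48: h_left=0, h_right=-1, diff=1 [OK], height=1
  node 43: h_left=1, h_right=1, diff=0 [OK], height=2
All nodes satisfy the balance condition.
Result: Balanced


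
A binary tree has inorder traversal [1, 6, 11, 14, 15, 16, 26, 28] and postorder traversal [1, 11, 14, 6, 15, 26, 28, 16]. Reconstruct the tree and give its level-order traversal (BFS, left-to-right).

Inorder:   [1, 6, 11, 14, 15, 16, 26, 28]
Postorder: [1, 11, 14, 6, 15, 26, 28, 16]
Algorithm: postorder visits root last, so walk postorder right-to-left;
each value is the root of the current inorder slice — split it at that
value, recurse on the right subtree first, then the left.
Recursive splits:
  root=16; inorder splits into left=[1, 6, 11, 14, 15], right=[26, 28]
  root=28; inorder splits into left=[26], right=[]
  root=26; inorder splits into left=[], right=[]
  root=15; inorder splits into left=[1, 6, 11, 14], right=[]
  root=6; inorder splits into left=[1], right=[11, 14]
  root=14; inorder splits into left=[11], right=[]
  root=11; inorder splits into left=[], right=[]
  root=1; inorder splits into left=[], right=[]
Reconstructed level-order: [16, 15, 28, 6, 26, 1, 14, 11]


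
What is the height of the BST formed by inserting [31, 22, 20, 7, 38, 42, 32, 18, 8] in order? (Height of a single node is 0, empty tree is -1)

Insertion order: [31, 22, 20, 7, 38, 42, 32, 18, 8]
Tree (level-order array): [31, 22, 38, 20, None, 32, 42, 7, None, None, None, None, None, None, 18, 8]
Compute height bottom-up (empty subtree = -1):
  height(8) = 1 + max(-1, -1) = 0
  height(18) = 1 + max(0, -1) = 1
  height(7) = 1 + max(-1, 1) = 2
  height(20) = 1 + max(2, -1) = 3
  height(22) = 1 + max(3, -1) = 4
  height(32) = 1 + max(-1, -1) = 0
  height(42) = 1 + max(-1, -1) = 0
  height(38) = 1 + max(0, 0) = 1
  height(31) = 1 + max(4, 1) = 5
Height = 5


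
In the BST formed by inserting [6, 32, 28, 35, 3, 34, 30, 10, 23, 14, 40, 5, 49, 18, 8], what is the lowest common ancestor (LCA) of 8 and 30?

Tree insertion order: [6, 32, 28, 35, 3, 34, 30, 10, 23, 14, 40, 5, 49, 18, 8]
Tree (level-order array): [6, 3, 32, None, 5, 28, 35, None, None, 10, 30, 34, 40, 8, 23, None, None, None, None, None, 49, None, None, 14, None, None, None, None, 18]
In a BST, the LCA of p=8, q=30 is the first node v on the
root-to-leaf path with p <= v <= q (go left if both < v, right if both > v).
Walk from root:
  at 6: both 8 and 30 > 6, go right
  at 32: both 8 and 30 < 32, go left
  at 28: 8 <= 28 <= 30, this is the LCA
LCA = 28


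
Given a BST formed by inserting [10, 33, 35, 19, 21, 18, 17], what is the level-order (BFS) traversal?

Tree insertion order: [10, 33, 35, 19, 21, 18, 17]
Tree (level-order array): [10, None, 33, 19, 35, 18, 21, None, None, 17]
BFS from the root, enqueuing left then right child of each popped node:
  queue [10] -> pop 10, enqueue [33], visited so far: [10]
  queue [33] -> pop 33, enqueue [19, 35], visited so far: [10, 33]
  queue [19, 35] -> pop 19, enqueue [18, 21], visited so far: [10, 33, 19]
  queue [35, 18, 21] -> pop 35, enqueue [none], visited so far: [10, 33, 19, 35]
  queue [18, 21] -> pop 18, enqueue [17], visited so far: [10, 33, 19, 35, 18]
  queue [21, 17] -> pop 21, enqueue [none], visited so far: [10, 33, 19, 35, 18, 21]
  queue [17] -> pop 17, enqueue [none], visited so far: [10, 33, 19, 35, 18, 21, 17]
Result: [10, 33, 19, 35, 18, 21, 17]


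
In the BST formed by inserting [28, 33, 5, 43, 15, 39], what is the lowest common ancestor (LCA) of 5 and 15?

Tree insertion order: [28, 33, 5, 43, 15, 39]
Tree (level-order array): [28, 5, 33, None, 15, None, 43, None, None, 39]
In a BST, the LCA of p=5, q=15 is the first node v on the
root-to-leaf path with p <= v <= q (go left if both < v, right if both > v).
Walk from root:
  at 28: both 5 and 15 < 28, go left
  at 5: 5 <= 5 <= 15, this is the LCA
LCA = 5


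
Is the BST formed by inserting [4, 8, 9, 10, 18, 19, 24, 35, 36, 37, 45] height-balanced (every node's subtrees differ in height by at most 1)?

Tree (level-order array): [4, None, 8, None, 9, None, 10, None, 18, None, 19, None, 24, None, 35, None, 36, None, 37, None, 45]
Definition: a tree is height-balanced if, at every node, |h(left) - h(right)| <= 1 (empty subtree has height -1).
Bottom-up per-node check:
  node 45: h_left=-1, h_right=-1, diff=0 [OK], height=0
  node 37: h_left=-1, h_right=0, diff=1 [OK], height=1
  node 36: h_left=-1, h_right=1, diff=2 [FAIL (|-1-1|=2 > 1)], height=2
  node 35: h_left=-1, h_right=2, diff=3 [FAIL (|-1-2|=3 > 1)], height=3
  node 24: h_left=-1, h_right=3, diff=4 [FAIL (|-1-3|=4 > 1)], height=4
  node 19: h_left=-1, h_right=4, diff=5 [FAIL (|-1-4|=5 > 1)], height=5
  node 18: h_left=-1, h_right=5, diff=6 [FAIL (|-1-5|=6 > 1)], height=6
  node 10: h_left=-1, h_right=6, diff=7 [FAIL (|-1-6|=7 > 1)], height=7
  node 9: h_left=-1, h_right=7, diff=8 [FAIL (|-1-7|=8 > 1)], height=8
  node 8: h_left=-1, h_right=8, diff=9 [FAIL (|-1-8|=9 > 1)], height=9
  node 4: h_left=-1, h_right=9, diff=10 [FAIL (|-1-9|=10 > 1)], height=10
Node 36 violates the condition: |-1 - 1| = 2 > 1.
Result: Not balanced


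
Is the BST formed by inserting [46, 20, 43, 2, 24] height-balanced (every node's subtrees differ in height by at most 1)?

Tree (level-order array): [46, 20, None, 2, 43, None, None, 24]
Definition: a tree is height-balanced if, at every node, |h(left) - h(right)| <= 1 (empty subtree has height -1).
Bottom-up per-node check:
  node 2: h_left=-1, h_right=-1, diff=0 [OK], height=0
  node 24: h_left=-1, h_right=-1, diff=0 [OK], height=0
  node 43: h_left=0, h_right=-1, diff=1 [OK], height=1
  node 20: h_left=0, h_right=1, diff=1 [OK], height=2
  node 46: h_left=2, h_right=-1, diff=3 [FAIL (|2--1|=3 > 1)], height=3
Node 46 violates the condition: |2 - -1| = 3 > 1.
Result: Not balanced


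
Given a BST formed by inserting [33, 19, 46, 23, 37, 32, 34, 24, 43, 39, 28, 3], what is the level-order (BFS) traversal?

Tree insertion order: [33, 19, 46, 23, 37, 32, 34, 24, 43, 39, 28, 3]
Tree (level-order array): [33, 19, 46, 3, 23, 37, None, None, None, None, 32, 34, 43, 24, None, None, None, 39, None, None, 28]
BFS from the root, enqueuing left then right child of each popped node:
  queue [33] -> pop 33, enqueue [19, 46], visited so far: [33]
  queue [19, 46] -> pop 19, enqueue [3, 23], visited so far: [33, 19]
  queue [46, 3, 23] -> pop 46, enqueue [37], visited so far: [33, 19, 46]
  queue [3, 23, 37] -> pop 3, enqueue [none], visited so far: [33, 19, 46, 3]
  queue [23, 37] -> pop 23, enqueue [32], visited so far: [33, 19, 46, 3, 23]
  queue [37, 32] -> pop 37, enqueue [34, 43], visited so far: [33, 19, 46, 3, 23, 37]
  queue [32, 34, 43] -> pop 32, enqueue [24], visited so far: [33, 19, 46, 3, 23, 37, 32]
  queue [34, 43, 24] -> pop 34, enqueue [none], visited so far: [33, 19, 46, 3, 23, 37, 32, 34]
  queue [43, 24] -> pop 43, enqueue [39], visited so far: [33, 19, 46, 3, 23, 37, 32, 34, 43]
  queue [24, 39] -> pop 24, enqueue [28], visited so far: [33, 19, 46, 3, 23, 37, 32, 34, 43, 24]
  queue [39, 28] -> pop 39, enqueue [none], visited so far: [33, 19, 46, 3, 23, 37, 32, 34, 43, 24, 39]
  queue [28] -> pop 28, enqueue [none], visited so far: [33, 19, 46, 3, 23, 37, 32, 34, 43, 24, 39, 28]
Result: [33, 19, 46, 3, 23, 37, 32, 34, 43, 24, 39, 28]


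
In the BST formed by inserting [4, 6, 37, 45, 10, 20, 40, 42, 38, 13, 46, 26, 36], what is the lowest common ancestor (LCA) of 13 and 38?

Tree insertion order: [4, 6, 37, 45, 10, 20, 40, 42, 38, 13, 46, 26, 36]
Tree (level-order array): [4, None, 6, None, 37, 10, 45, None, 20, 40, 46, 13, 26, 38, 42, None, None, None, None, None, 36]
In a BST, the LCA of p=13, q=38 is the first node v on the
root-to-leaf path with p <= v <= q (go left if both < v, right if both > v).
Walk from root:
  at 4: both 13 and 38 > 4, go right
  at 6: both 13 and 38 > 6, go right
  at 37: 13 <= 37 <= 38, this is the LCA
LCA = 37


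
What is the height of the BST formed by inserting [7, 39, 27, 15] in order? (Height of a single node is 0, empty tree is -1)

Insertion order: [7, 39, 27, 15]
Tree (level-order array): [7, None, 39, 27, None, 15]
Compute height bottom-up (empty subtree = -1):
  height(15) = 1 + max(-1, -1) = 0
  height(27) = 1 + max(0, -1) = 1
  height(39) = 1 + max(1, -1) = 2
  height(7) = 1 + max(-1, 2) = 3
Height = 3


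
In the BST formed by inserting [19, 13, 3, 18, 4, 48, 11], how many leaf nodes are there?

Tree built from: [19, 13, 3, 18, 4, 48, 11]
Tree (level-order array): [19, 13, 48, 3, 18, None, None, None, 4, None, None, None, 11]
Rule: A leaf has 0 children.
Per-node child counts:
  node 19: 2 child(ren)
  node 13: 2 child(ren)
  node 3: 1 child(ren)
  node 4: 1 child(ren)
  node 11: 0 child(ren)
  node 18: 0 child(ren)
  node 48: 0 child(ren)
Matching nodes: [11, 18, 48]
Count of leaf nodes: 3


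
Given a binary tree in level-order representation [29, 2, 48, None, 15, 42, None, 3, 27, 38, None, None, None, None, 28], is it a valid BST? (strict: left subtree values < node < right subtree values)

Level-order array: [29, 2, 48, None, 15, 42, None, 3, 27, 38, None, None, None, None, 28]
Validate using subtree bounds (lo, hi): at each node, require lo < value < hi,
then recurse left with hi=value and right with lo=value.
Preorder trace (stopping at first violation):
  at node 29 with bounds (-inf, +inf): OK
  at node 2 with bounds (-inf, 29): OK
  at node 15 with bounds (2, 29): OK
  at node 3 with bounds (2, 15): OK
  at node 27 with bounds (15, 29): OK
  at node 28 with bounds (27, 29): OK
  at node 48 with bounds (29, +inf): OK
  at node 42 with bounds (29, 48): OK
  at node 38 with bounds (29, 42): OK
No violation found at any node.
Result: Valid BST


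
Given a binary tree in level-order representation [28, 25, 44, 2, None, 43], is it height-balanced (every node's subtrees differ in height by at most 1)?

Tree (level-order array): [28, 25, 44, 2, None, 43]
Definition: a tree is height-balanced if, at every node, |h(left) - h(right)| <= 1 (empty subtree has height -1).
Bottom-up per-node check:
  node 2: h_left=-1, h_right=-1, diff=0 [OK], height=0
  node 25: h_left=0, h_right=-1, diff=1 [OK], height=1
  node 43: h_left=-1, h_right=-1, diff=0 [OK], height=0
  node 44: h_left=0, h_right=-1, diff=1 [OK], height=1
  node 28: h_left=1, h_right=1, diff=0 [OK], height=2
All nodes satisfy the balance condition.
Result: Balanced


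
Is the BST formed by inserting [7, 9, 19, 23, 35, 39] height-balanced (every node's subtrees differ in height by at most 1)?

Tree (level-order array): [7, None, 9, None, 19, None, 23, None, 35, None, 39]
Definition: a tree is height-balanced if, at every node, |h(left) - h(right)| <= 1 (empty subtree has height -1).
Bottom-up per-node check:
  node 39: h_left=-1, h_right=-1, diff=0 [OK], height=0
  node 35: h_left=-1, h_right=0, diff=1 [OK], height=1
  node 23: h_left=-1, h_right=1, diff=2 [FAIL (|-1-1|=2 > 1)], height=2
  node 19: h_left=-1, h_right=2, diff=3 [FAIL (|-1-2|=3 > 1)], height=3
  node 9: h_left=-1, h_right=3, diff=4 [FAIL (|-1-3|=4 > 1)], height=4
  node 7: h_left=-1, h_right=4, diff=5 [FAIL (|-1-4|=5 > 1)], height=5
Node 23 violates the condition: |-1 - 1| = 2 > 1.
Result: Not balanced


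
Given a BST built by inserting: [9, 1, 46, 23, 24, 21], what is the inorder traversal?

Tree insertion order: [9, 1, 46, 23, 24, 21]
Tree (level-order array): [9, 1, 46, None, None, 23, None, 21, 24]
Inorder traversal: [1, 9, 21, 23, 24, 46]


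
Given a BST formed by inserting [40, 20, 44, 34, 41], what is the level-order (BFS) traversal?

Tree insertion order: [40, 20, 44, 34, 41]
Tree (level-order array): [40, 20, 44, None, 34, 41]
BFS from the root, enqueuing left then right child of each popped node:
  queue [40] -> pop 40, enqueue [20, 44], visited so far: [40]
  queue [20, 44] -> pop 20, enqueue [34], visited so far: [40, 20]
  queue [44, 34] -> pop 44, enqueue [41], visited so far: [40, 20, 44]
  queue [34, 41] -> pop 34, enqueue [none], visited so far: [40, 20, 44, 34]
  queue [41] -> pop 41, enqueue [none], visited so far: [40, 20, 44, 34, 41]
Result: [40, 20, 44, 34, 41]


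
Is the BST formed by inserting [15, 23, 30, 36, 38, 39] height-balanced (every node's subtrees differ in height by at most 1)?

Tree (level-order array): [15, None, 23, None, 30, None, 36, None, 38, None, 39]
Definition: a tree is height-balanced if, at every node, |h(left) - h(right)| <= 1 (empty subtree has height -1).
Bottom-up per-node check:
  node 39: h_left=-1, h_right=-1, diff=0 [OK], height=0
  node 38: h_left=-1, h_right=0, diff=1 [OK], height=1
  node 36: h_left=-1, h_right=1, diff=2 [FAIL (|-1-1|=2 > 1)], height=2
  node 30: h_left=-1, h_right=2, diff=3 [FAIL (|-1-2|=3 > 1)], height=3
  node 23: h_left=-1, h_right=3, diff=4 [FAIL (|-1-3|=4 > 1)], height=4
  node 15: h_left=-1, h_right=4, diff=5 [FAIL (|-1-4|=5 > 1)], height=5
Node 36 violates the condition: |-1 - 1| = 2 > 1.
Result: Not balanced


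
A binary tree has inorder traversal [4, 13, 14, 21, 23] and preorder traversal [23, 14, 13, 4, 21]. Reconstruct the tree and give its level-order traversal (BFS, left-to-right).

Inorder:  [4, 13, 14, 21, 23]
Preorder: [23, 14, 13, 4, 21]
Algorithm: preorder visits root first, so consume preorder in order;
for each root, split the current inorder slice at that value into
left-subtree inorder and right-subtree inorder, then recurse.
Recursive splits:
  root=23; inorder splits into left=[4, 13, 14, 21], right=[]
  root=14; inorder splits into left=[4, 13], right=[21]
  root=13; inorder splits into left=[4], right=[]
  root=4; inorder splits into left=[], right=[]
  root=21; inorder splits into left=[], right=[]
Reconstructed level-order: [23, 14, 13, 21, 4]


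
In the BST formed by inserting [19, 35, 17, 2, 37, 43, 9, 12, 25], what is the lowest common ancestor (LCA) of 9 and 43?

Tree insertion order: [19, 35, 17, 2, 37, 43, 9, 12, 25]
Tree (level-order array): [19, 17, 35, 2, None, 25, 37, None, 9, None, None, None, 43, None, 12]
In a BST, the LCA of p=9, q=43 is the first node v on the
root-to-leaf path with p <= v <= q (go left if both < v, right if both > v).
Walk from root:
  at 19: 9 <= 19 <= 43, this is the LCA
LCA = 19


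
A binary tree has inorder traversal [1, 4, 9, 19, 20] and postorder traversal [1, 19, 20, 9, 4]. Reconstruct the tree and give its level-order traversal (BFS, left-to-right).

Inorder:   [1, 4, 9, 19, 20]
Postorder: [1, 19, 20, 9, 4]
Algorithm: postorder visits root last, so walk postorder right-to-left;
each value is the root of the current inorder slice — split it at that
value, recurse on the right subtree first, then the left.
Recursive splits:
  root=4; inorder splits into left=[1], right=[9, 19, 20]
  root=9; inorder splits into left=[], right=[19, 20]
  root=20; inorder splits into left=[19], right=[]
  root=19; inorder splits into left=[], right=[]
  root=1; inorder splits into left=[], right=[]
Reconstructed level-order: [4, 1, 9, 20, 19]


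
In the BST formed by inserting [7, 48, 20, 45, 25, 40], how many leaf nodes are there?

Tree built from: [7, 48, 20, 45, 25, 40]
Tree (level-order array): [7, None, 48, 20, None, None, 45, 25, None, None, 40]
Rule: A leaf has 0 children.
Per-node child counts:
  node 7: 1 child(ren)
  node 48: 1 child(ren)
  node 20: 1 child(ren)
  node 45: 1 child(ren)
  node 25: 1 child(ren)
  node 40: 0 child(ren)
Matching nodes: [40]
Count of leaf nodes: 1


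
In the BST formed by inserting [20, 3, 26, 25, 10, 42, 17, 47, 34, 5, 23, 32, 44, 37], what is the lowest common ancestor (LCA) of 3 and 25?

Tree insertion order: [20, 3, 26, 25, 10, 42, 17, 47, 34, 5, 23, 32, 44, 37]
Tree (level-order array): [20, 3, 26, None, 10, 25, 42, 5, 17, 23, None, 34, 47, None, None, None, None, None, None, 32, 37, 44]
In a BST, the LCA of p=3, q=25 is the first node v on the
root-to-leaf path with p <= v <= q (go left if both < v, right if both > v).
Walk from root:
  at 20: 3 <= 20 <= 25, this is the LCA
LCA = 20


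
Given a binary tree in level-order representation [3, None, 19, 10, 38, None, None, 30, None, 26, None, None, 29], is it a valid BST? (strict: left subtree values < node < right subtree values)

Level-order array: [3, None, 19, 10, 38, None, None, 30, None, 26, None, None, 29]
Validate using subtree bounds (lo, hi): at each node, require lo < value < hi,
then recurse left with hi=value and right with lo=value.
Preorder trace (stopping at first violation):
  at node 3 with bounds (-inf, +inf): OK
  at node 19 with bounds (3, +inf): OK
  at node 10 with bounds (3, 19): OK
  at node 38 with bounds (19, +inf): OK
  at node 30 with bounds (19, 38): OK
  at node 26 with bounds (19, 30): OK
  at node 29 with bounds (26, 30): OK
No violation found at any node.
Result: Valid BST


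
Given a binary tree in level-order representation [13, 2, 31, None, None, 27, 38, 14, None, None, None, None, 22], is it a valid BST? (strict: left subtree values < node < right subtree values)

Level-order array: [13, 2, 31, None, None, 27, 38, 14, None, None, None, None, 22]
Validate using subtree bounds (lo, hi): at each node, require lo < value < hi,
then recurse left with hi=value and right with lo=value.
Preorder trace (stopping at first violation):
  at node 13 with bounds (-inf, +inf): OK
  at node 2 with bounds (-inf, 13): OK
  at node 31 with bounds (13, +inf): OK
  at node 27 with bounds (13, 31): OK
  at node 14 with bounds (13, 27): OK
  at node 22 with bounds (14, 27): OK
  at node 38 with bounds (31, +inf): OK
No violation found at any node.
Result: Valid BST


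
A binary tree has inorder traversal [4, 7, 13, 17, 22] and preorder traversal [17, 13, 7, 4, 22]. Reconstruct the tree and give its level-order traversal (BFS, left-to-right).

Inorder:  [4, 7, 13, 17, 22]
Preorder: [17, 13, 7, 4, 22]
Algorithm: preorder visits root first, so consume preorder in order;
for each root, split the current inorder slice at that value into
left-subtree inorder and right-subtree inorder, then recurse.
Recursive splits:
  root=17; inorder splits into left=[4, 7, 13], right=[22]
  root=13; inorder splits into left=[4, 7], right=[]
  root=7; inorder splits into left=[4], right=[]
  root=4; inorder splits into left=[], right=[]
  root=22; inorder splits into left=[], right=[]
Reconstructed level-order: [17, 13, 22, 7, 4]


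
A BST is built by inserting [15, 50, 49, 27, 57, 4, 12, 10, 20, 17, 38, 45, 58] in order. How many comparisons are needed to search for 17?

Search path for 17: 15 -> 50 -> 49 -> 27 -> 20 -> 17
Found: True
Comparisons: 6


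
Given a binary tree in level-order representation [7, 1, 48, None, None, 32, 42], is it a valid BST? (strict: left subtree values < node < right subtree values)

Level-order array: [7, 1, 48, None, None, 32, 42]
Validate using subtree bounds (lo, hi): at each node, require lo < value < hi,
then recurse left with hi=value and right with lo=value.
Preorder trace (stopping at first violation):
  at node 7 with bounds (-inf, +inf): OK
  at node 1 with bounds (-inf, 7): OK
  at node 48 with bounds (7, +inf): OK
  at node 32 with bounds (7, 48): OK
  at node 42 with bounds (48, +inf): VIOLATION
Node 42 violates its bound: not (48 < 42 < +inf).
Result: Not a valid BST


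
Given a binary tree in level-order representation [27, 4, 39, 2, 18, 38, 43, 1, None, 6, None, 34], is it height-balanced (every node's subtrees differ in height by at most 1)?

Tree (level-order array): [27, 4, 39, 2, 18, 38, 43, 1, None, 6, None, 34]
Definition: a tree is height-balanced if, at every node, |h(left) - h(right)| <= 1 (empty subtree has height -1).
Bottom-up per-node check:
  node 1: h_left=-1, h_right=-1, diff=0 [OK], height=0
  node 2: h_left=0, h_right=-1, diff=1 [OK], height=1
  node 6: h_left=-1, h_right=-1, diff=0 [OK], height=0
  node 18: h_left=0, h_right=-1, diff=1 [OK], height=1
  node 4: h_left=1, h_right=1, diff=0 [OK], height=2
  node 34: h_left=-1, h_right=-1, diff=0 [OK], height=0
  node 38: h_left=0, h_right=-1, diff=1 [OK], height=1
  node 43: h_left=-1, h_right=-1, diff=0 [OK], height=0
  node 39: h_left=1, h_right=0, diff=1 [OK], height=2
  node 27: h_left=2, h_right=2, diff=0 [OK], height=3
All nodes satisfy the balance condition.
Result: Balanced


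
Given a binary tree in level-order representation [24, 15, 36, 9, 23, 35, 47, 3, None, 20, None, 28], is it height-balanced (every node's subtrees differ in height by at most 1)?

Tree (level-order array): [24, 15, 36, 9, 23, 35, 47, 3, None, 20, None, 28]
Definition: a tree is height-balanced if, at every node, |h(left) - h(right)| <= 1 (empty subtree has height -1).
Bottom-up per-node check:
  node 3: h_left=-1, h_right=-1, diff=0 [OK], height=0
  node 9: h_left=0, h_right=-1, diff=1 [OK], height=1
  node 20: h_left=-1, h_right=-1, diff=0 [OK], height=0
  node 23: h_left=0, h_right=-1, diff=1 [OK], height=1
  node 15: h_left=1, h_right=1, diff=0 [OK], height=2
  node 28: h_left=-1, h_right=-1, diff=0 [OK], height=0
  node 35: h_left=0, h_right=-1, diff=1 [OK], height=1
  node 47: h_left=-1, h_right=-1, diff=0 [OK], height=0
  node 36: h_left=1, h_right=0, diff=1 [OK], height=2
  node 24: h_left=2, h_right=2, diff=0 [OK], height=3
All nodes satisfy the balance condition.
Result: Balanced


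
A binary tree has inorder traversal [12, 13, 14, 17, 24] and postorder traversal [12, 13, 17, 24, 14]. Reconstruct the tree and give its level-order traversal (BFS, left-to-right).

Inorder:   [12, 13, 14, 17, 24]
Postorder: [12, 13, 17, 24, 14]
Algorithm: postorder visits root last, so walk postorder right-to-left;
each value is the root of the current inorder slice — split it at that
value, recurse on the right subtree first, then the left.
Recursive splits:
  root=14; inorder splits into left=[12, 13], right=[17, 24]
  root=24; inorder splits into left=[17], right=[]
  root=17; inorder splits into left=[], right=[]
  root=13; inorder splits into left=[12], right=[]
  root=12; inorder splits into left=[], right=[]
Reconstructed level-order: [14, 13, 24, 12, 17]


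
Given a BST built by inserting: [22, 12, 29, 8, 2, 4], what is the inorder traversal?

Tree insertion order: [22, 12, 29, 8, 2, 4]
Tree (level-order array): [22, 12, 29, 8, None, None, None, 2, None, None, 4]
Inorder traversal: [2, 4, 8, 12, 22, 29]


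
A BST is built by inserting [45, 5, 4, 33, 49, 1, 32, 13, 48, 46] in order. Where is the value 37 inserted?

Starting tree (level order): [45, 5, 49, 4, 33, 48, None, 1, None, 32, None, 46, None, None, None, 13]
Insertion path: 45 -> 5 -> 33
Result: insert 37 as right child of 33
Final tree (level order): [45, 5, 49, 4, 33, 48, None, 1, None, 32, 37, 46, None, None, None, 13]


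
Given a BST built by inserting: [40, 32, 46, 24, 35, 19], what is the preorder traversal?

Tree insertion order: [40, 32, 46, 24, 35, 19]
Tree (level-order array): [40, 32, 46, 24, 35, None, None, 19]
Preorder traversal: [40, 32, 24, 19, 35, 46]


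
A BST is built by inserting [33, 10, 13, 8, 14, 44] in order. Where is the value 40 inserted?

Starting tree (level order): [33, 10, 44, 8, 13, None, None, None, None, None, 14]
Insertion path: 33 -> 44
Result: insert 40 as left child of 44
Final tree (level order): [33, 10, 44, 8, 13, 40, None, None, None, None, 14]


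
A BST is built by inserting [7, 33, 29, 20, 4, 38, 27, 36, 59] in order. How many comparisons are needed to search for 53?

Search path for 53: 7 -> 33 -> 38 -> 59
Found: False
Comparisons: 4


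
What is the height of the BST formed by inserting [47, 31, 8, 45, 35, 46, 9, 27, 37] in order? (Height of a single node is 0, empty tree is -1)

Insertion order: [47, 31, 8, 45, 35, 46, 9, 27, 37]
Tree (level-order array): [47, 31, None, 8, 45, None, 9, 35, 46, None, 27, None, 37]
Compute height bottom-up (empty subtree = -1):
  height(27) = 1 + max(-1, -1) = 0
  height(9) = 1 + max(-1, 0) = 1
  height(8) = 1 + max(-1, 1) = 2
  height(37) = 1 + max(-1, -1) = 0
  height(35) = 1 + max(-1, 0) = 1
  height(46) = 1 + max(-1, -1) = 0
  height(45) = 1 + max(1, 0) = 2
  height(31) = 1 + max(2, 2) = 3
  height(47) = 1 + max(3, -1) = 4
Height = 4


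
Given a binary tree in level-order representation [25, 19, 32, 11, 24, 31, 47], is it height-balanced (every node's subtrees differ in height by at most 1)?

Tree (level-order array): [25, 19, 32, 11, 24, 31, 47]
Definition: a tree is height-balanced if, at every node, |h(left) - h(right)| <= 1 (empty subtree has height -1).
Bottom-up per-node check:
  node 11: h_left=-1, h_right=-1, diff=0 [OK], height=0
  node 24: h_left=-1, h_right=-1, diff=0 [OK], height=0
  node 19: h_left=0, h_right=0, diff=0 [OK], height=1
  node 31: h_left=-1, h_right=-1, diff=0 [OK], height=0
  node 47: h_left=-1, h_right=-1, diff=0 [OK], height=0
  node 32: h_left=0, h_right=0, diff=0 [OK], height=1
  node 25: h_left=1, h_right=1, diff=0 [OK], height=2
All nodes satisfy the balance condition.
Result: Balanced


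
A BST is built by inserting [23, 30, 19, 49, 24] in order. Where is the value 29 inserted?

Starting tree (level order): [23, 19, 30, None, None, 24, 49]
Insertion path: 23 -> 30 -> 24
Result: insert 29 as right child of 24
Final tree (level order): [23, 19, 30, None, None, 24, 49, None, 29]


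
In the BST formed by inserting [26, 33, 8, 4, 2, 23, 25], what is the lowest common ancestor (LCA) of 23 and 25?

Tree insertion order: [26, 33, 8, 4, 2, 23, 25]
Tree (level-order array): [26, 8, 33, 4, 23, None, None, 2, None, None, 25]
In a BST, the LCA of p=23, q=25 is the first node v on the
root-to-leaf path with p <= v <= q (go left if both < v, right if both > v).
Walk from root:
  at 26: both 23 and 25 < 26, go left
  at 8: both 23 and 25 > 8, go right
  at 23: 23 <= 23 <= 25, this is the LCA
LCA = 23


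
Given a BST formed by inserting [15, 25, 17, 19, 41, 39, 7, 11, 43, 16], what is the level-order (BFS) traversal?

Tree insertion order: [15, 25, 17, 19, 41, 39, 7, 11, 43, 16]
Tree (level-order array): [15, 7, 25, None, 11, 17, 41, None, None, 16, 19, 39, 43]
BFS from the root, enqueuing left then right child of each popped node:
  queue [15] -> pop 15, enqueue [7, 25], visited so far: [15]
  queue [7, 25] -> pop 7, enqueue [11], visited so far: [15, 7]
  queue [25, 11] -> pop 25, enqueue [17, 41], visited so far: [15, 7, 25]
  queue [11, 17, 41] -> pop 11, enqueue [none], visited so far: [15, 7, 25, 11]
  queue [17, 41] -> pop 17, enqueue [16, 19], visited so far: [15, 7, 25, 11, 17]
  queue [41, 16, 19] -> pop 41, enqueue [39, 43], visited so far: [15, 7, 25, 11, 17, 41]
  queue [16, 19, 39, 43] -> pop 16, enqueue [none], visited so far: [15, 7, 25, 11, 17, 41, 16]
  queue [19, 39, 43] -> pop 19, enqueue [none], visited so far: [15, 7, 25, 11, 17, 41, 16, 19]
  queue [39, 43] -> pop 39, enqueue [none], visited so far: [15, 7, 25, 11, 17, 41, 16, 19, 39]
  queue [43] -> pop 43, enqueue [none], visited so far: [15, 7, 25, 11, 17, 41, 16, 19, 39, 43]
Result: [15, 7, 25, 11, 17, 41, 16, 19, 39, 43]


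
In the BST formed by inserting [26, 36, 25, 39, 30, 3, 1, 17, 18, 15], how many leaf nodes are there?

Tree built from: [26, 36, 25, 39, 30, 3, 1, 17, 18, 15]
Tree (level-order array): [26, 25, 36, 3, None, 30, 39, 1, 17, None, None, None, None, None, None, 15, 18]
Rule: A leaf has 0 children.
Per-node child counts:
  node 26: 2 child(ren)
  node 25: 1 child(ren)
  node 3: 2 child(ren)
  node 1: 0 child(ren)
  node 17: 2 child(ren)
  node 15: 0 child(ren)
  node 18: 0 child(ren)
  node 36: 2 child(ren)
  node 30: 0 child(ren)
  node 39: 0 child(ren)
Matching nodes: [1, 15, 18, 30, 39]
Count of leaf nodes: 5


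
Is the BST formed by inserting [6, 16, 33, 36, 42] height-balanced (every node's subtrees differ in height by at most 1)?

Tree (level-order array): [6, None, 16, None, 33, None, 36, None, 42]
Definition: a tree is height-balanced if, at every node, |h(left) - h(right)| <= 1 (empty subtree has height -1).
Bottom-up per-node check:
  node 42: h_left=-1, h_right=-1, diff=0 [OK], height=0
  node 36: h_left=-1, h_right=0, diff=1 [OK], height=1
  node 33: h_left=-1, h_right=1, diff=2 [FAIL (|-1-1|=2 > 1)], height=2
  node 16: h_left=-1, h_right=2, diff=3 [FAIL (|-1-2|=3 > 1)], height=3
  node 6: h_left=-1, h_right=3, diff=4 [FAIL (|-1-3|=4 > 1)], height=4
Node 33 violates the condition: |-1 - 1| = 2 > 1.
Result: Not balanced


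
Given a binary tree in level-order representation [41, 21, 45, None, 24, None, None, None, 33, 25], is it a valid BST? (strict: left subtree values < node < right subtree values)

Level-order array: [41, 21, 45, None, 24, None, None, None, 33, 25]
Validate using subtree bounds (lo, hi): at each node, require lo < value < hi,
then recurse left with hi=value and right with lo=value.
Preorder trace (stopping at first violation):
  at node 41 with bounds (-inf, +inf): OK
  at node 21 with bounds (-inf, 41): OK
  at node 24 with bounds (21, 41): OK
  at node 33 with bounds (24, 41): OK
  at node 25 with bounds (24, 33): OK
  at node 45 with bounds (41, +inf): OK
No violation found at any node.
Result: Valid BST


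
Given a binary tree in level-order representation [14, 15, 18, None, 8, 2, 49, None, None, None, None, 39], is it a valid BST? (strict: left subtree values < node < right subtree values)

Level-order array: [14, 15, 18, None, 8, 2, 49, None, None, None, None, 39]
Validate using subtree bounds (lo, hi): at each node, require lo < value < hi,
then recurse left with hi=value and right with lo=value.
Preorder trace (stopping at first violation):
  at node 14 with bounds (-inf, +inf): OK
  at node 15 with bounds (-inf, 14): VIOLATION
Node 15 violates its bound: not (-inf < 15 < 14).
Result: Not a valid BST


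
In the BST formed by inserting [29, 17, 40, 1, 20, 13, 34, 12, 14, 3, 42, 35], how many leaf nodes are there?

Tree built from: [29, 17, 40, 1, 20, 13, 34, 12, 14, 3, 42, 35]
Tree (level-order array): [29, 17, 40, 1, 20, 34, 42, None, 13, None, None, None, 35, None, None, 12, 14, None, None, 3]
Rule: A leaf has 0 children.
Per-node child counts:
  node 29: 2 child(ren)
  node 17: 2 child(ren)
  node 1: 1 child(ren)
  node 13: 2 child(ren)
  node 12: 1 child(ren)
  node 3: 0 child(ren)
  node 14: 0 child(ren)
  node 20: 0 child(ren)
  node 40: 2 child(ren)
  node 34: 1 child(ren)
  node 35: 0 child(ren)
  node 42: 0 child(ren)
Matching nodes: [3, 14, 20, 35, 42]
Count of leaf nodes: 5


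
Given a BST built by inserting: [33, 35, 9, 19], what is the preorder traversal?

Tree insertion order: [33, 35, 9, 19]
Tree (level-order array): [33, 9, 35, None, 19]
Preorder traversal: [33, 9, 19, 35]


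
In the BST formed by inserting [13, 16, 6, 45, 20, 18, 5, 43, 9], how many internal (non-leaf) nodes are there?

Tree built from: [13, 16, 6, 45, 20, 18, 5, 43, 9]
Tree (level-order array): [13, 6, 16, 5, 9, None, 45, None, None, None, None, 20, None, 18, 43]
Rule: An internal node has at least one child.
Per-node child counts:
  node 13: 2 child(ren)
  node 6: 2 child(ren)
  node 5: 0 child(ren)
  node 9: 0 child(ren)
  node 16: 1 child(ren)
  node 45: 1 child(ren)
  node 20: 2 child(ren)
  node 18: 0 child(ren)
  node 43: 0 child(ren)
Matching nodes: [13, 6, 16, 45, 20]
Count of internal (non-leaf) nodes: 5


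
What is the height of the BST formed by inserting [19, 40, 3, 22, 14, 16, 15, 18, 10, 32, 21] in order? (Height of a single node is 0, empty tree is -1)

Insertion order: [19, 40, 3, 22, 14, 16, 15, 18, 10, 32, 21]
Tree (level-order array): [19, 3, 40, None, 14, 22, None, 10, 16, 21, 32, None, None, 15, 18]
Compute height bottom-up (empty subtree = -1):
  height(10) = 1 + max(-1, -1) = 0
  height(15) = 1 + max(-1, -1) = 0
  height(18) = 1 + max(-1, -1) = 0
  height(16) = 1 + max(0, 0) = 1
  height(14) = 1 + max(0, 1) = 2
  height(3) = 1 + max(-1, 2) = 3
  height(21) = 1 + max(-1, -1) = 0
  height(32) = 1 + max(-1, -1) = 0
  height(22) = 1 + max(0, 0) = 1
  height(40) = 1 + max(1, -1) = 2
  height(19) = 1 + max(3, 2) = 4
Height = 4
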